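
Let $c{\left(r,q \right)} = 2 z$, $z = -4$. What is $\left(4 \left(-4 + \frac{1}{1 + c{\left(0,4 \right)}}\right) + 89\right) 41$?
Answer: $\frac{20787}{7} \approx 2969.6$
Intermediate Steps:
$c{\left(r,q \right)} = -8$ ($c{\left(r,q \right)} = 2 \left(-4\right) = -8$)
$\left(4 \left(-4 + \frac{1}{1 + c{\left(0,4 \right)}}\right) + 89\right) 41 = \left(4 \left(-4 + \frac{1}{1 - 8}\right) + 89\right) 41 = \left(4 \left(-4 + \frac{1}{-7}\right) + 89\right) 41 = \left(4 \left(-4 - \frac{1}{7}\right) + 89\right) 41 = \left(4 \left(- \frac{29}{7}\right) + 89\right) 41 = \left(- \frac{116}{7} + 89\right) 41 = \frac{507}{7} \cdot 41 = \frac{20787}{7}$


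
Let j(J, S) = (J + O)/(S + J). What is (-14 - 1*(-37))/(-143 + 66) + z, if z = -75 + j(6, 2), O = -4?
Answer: -23115/308 ≈ -75.049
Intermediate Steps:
j(J, S) = (-4 + J)/(J + S) (j(J, S) = (J - 4)/(S + J) = (-4 + J)/(J + S))
z = -299/4 (z = -75 + (-4 + 6)/(6 + 2) = -75 + 2/8 = -75 + (1/8)*2 = -75 + 1/4 = -299/4 ≈ -74.750)
(-14 - 1*(-37))/(-143 + 66) + z = (-14 - 1*(-37))/(-143 + 66) - 299/4 = (-14 + 37)/(-77) - 299/4 = -1/77*23 - 299/4 = -23/77 - 299/4 = -23115/308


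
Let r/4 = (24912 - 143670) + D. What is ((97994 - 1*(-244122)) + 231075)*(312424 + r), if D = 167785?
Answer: 291485965612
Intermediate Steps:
r = 196108 (r = 4*((24912 - 143670) + 167785) = 4*(-118758 + 167785) = 4*49027 = 196108)
((97994 - 1*(-244122)) + 231075)*(312424 + r) = ((97994 - 1*(-244122)) + 231075)*(312424 + 196108) = ((97994 + 244122) + 231075)*508532 = (342116 + 231075)*508532 = 573191*508532 = 291485965612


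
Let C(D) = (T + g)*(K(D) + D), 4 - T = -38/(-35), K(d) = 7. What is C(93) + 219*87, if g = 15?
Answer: 145911/7 ≈ 20844.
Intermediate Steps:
T = 102/35 (T = 4 - (-38)/(-35) = 4 - (-38)*(-1)/35 = 4 - 1*38/35 = 4 - 38/35 = 102/35 ≈ 2.9143)
C(D) = 627/5 + 627*D/35 (C(D) = (102/35 + 15)*(7 + D) = 627*(7 + D)/35 = 627/5 + 627*D/35)
C(93) + 219*87 = (627/5 + (627/35)*93) + 219*87 = (627/5 + 58311/35) + 19053 = 12540/7 + 19053 = 145911/7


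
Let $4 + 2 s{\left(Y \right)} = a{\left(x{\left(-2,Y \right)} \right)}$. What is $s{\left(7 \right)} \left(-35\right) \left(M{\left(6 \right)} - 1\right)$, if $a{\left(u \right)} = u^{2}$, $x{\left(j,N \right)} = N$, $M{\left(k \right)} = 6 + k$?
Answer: $- \frac{17325}{2} \approx -8662.5$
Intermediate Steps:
$s{\left(Y \right)} = -2 + \frac{Y^{2}}{2}$
$s{\left(7 \right)} \left(-35\right) \left(M{\left(6 \right)} - 1\right) = \left(-2 + \frac{7^{2}}{2}\right) \left(-35\right) \left(\left(6 + 6\right) - 1\right) = \left(-2 + \frac{1}{2} \cdot 49\right) \left(-35\right) \left(12 - 1\right) = \left(-2 + \frac{49}{2}\right) \left(-35\right) 11 = \frac{45}{2} \left(-35\right) 11 = \left(- \frac{1575}{2}\right) 11 = - \frac{17325}{2}$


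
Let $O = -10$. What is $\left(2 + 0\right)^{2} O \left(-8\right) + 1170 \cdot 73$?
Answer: $85730$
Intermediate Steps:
$\left(2 + 0\right)^{2} O \left(-8\right) + 1170 \cdot 73 = \left(2 + 0\right)^{2} \left(-10\right) \left(-8\right) + 1170 \cdot 73 = 2^{2} \left(-10\right) \left(-8\right) + 85410 = 4 \left(-10\right) \left(-8\right) + 85410 = \left(-40\right) \left(-8\right) + 85410 = 320 + 85410 = 85730$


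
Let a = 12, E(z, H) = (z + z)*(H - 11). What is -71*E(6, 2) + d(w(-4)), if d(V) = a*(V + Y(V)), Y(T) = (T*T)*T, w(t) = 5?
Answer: 9228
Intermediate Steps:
E(z, H) = 2*z*(-11 + H) (E(z, H) = (2*z)*(-11 + H) = 2*z*(-11 + H))
Y(T) = T**3 (Y(T) = T**2*T = T**3)
d(V) = 12*V + 12*V**3 (d(V) = 12*(V + V**3) = 12*V + 12*V**3)
-71*E(6, 2) + d(w(-4)) = -142*6*(-11 + 2) + 12*5*(1 + 5**2) = -142*6*(-9) + 12*5*(1 + 25) = -71*(-108) + 12*5*26 = 7668 + 1560 = 9228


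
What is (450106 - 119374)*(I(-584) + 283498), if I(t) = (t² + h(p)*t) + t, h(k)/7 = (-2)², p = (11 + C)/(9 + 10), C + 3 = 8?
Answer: 200958716376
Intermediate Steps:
C = 5 (C = -3 + 8 = 5)
p = 16/19 (p = (11 + 5)/(9 + 10) = 16/19 ≈ 0.84210)
h(k) = 28 (h(k) = 7*(-2)² = 7*4 = 28)
I(t) = t² + 29*t (I(t) = (t² + 28*t) + t = t² + 29*t)
(450106 - 119374)*(I(-584) + 283498) = (450106 - 119374)*(-584*(29 - 584) + 283498) = 330732*(-584*(-555) + 283498) = 330732*(324120 + 283498) = 330732*607618 = 200958716376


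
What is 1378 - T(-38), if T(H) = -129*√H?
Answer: 1378 + 129*I*√38 ≈ 1378.0 + 795.21*I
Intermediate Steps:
1378 - T(-38) = 1378 - (-129)*√(-38) = 1378 - (-129)*I*√38 = 1378 + 129*I*√38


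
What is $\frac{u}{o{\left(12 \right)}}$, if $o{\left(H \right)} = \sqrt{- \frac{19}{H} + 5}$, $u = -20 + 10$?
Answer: $- \frac{20 \sqrt{123}}{41} \approx -5.41$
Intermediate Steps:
$u = -10$
$o{\left(H \right)} = \sqrt{5 - \frac{19}{H}}$
$\frac{u}{o{\left(12 \right)}} = - \frac{10}{\sqrt{5 - \frac{19}{12}}} = - \frac{10}{\sqrt{\frac{41}{12}}} = - \frac{10}{\frac{1}{6} \sqrt{123}} = - 10 \frac{2 \sqrt{123}}{41} = - \frac{20 \sqrt{123}}{41}$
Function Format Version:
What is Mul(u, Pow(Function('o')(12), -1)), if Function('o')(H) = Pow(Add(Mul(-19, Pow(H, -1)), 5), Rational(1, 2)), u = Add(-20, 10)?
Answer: Mul(Rational(-20, 41), Pow(123, Rational(1, 2))) ≈ -5.4100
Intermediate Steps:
u = -10
Function('o')(H) = Pow(Add(5, Mul(-19, Pow(H, -1))), Rational(1, 2))
Mul(u, Pow(Function('o')(12), -1)) = Mul(-10, Pow(Pow(Add(5, Mul(-19, Pow(12, -1))), Rational(1, 2)), -1)) = Mul(-10, Pow(Pow(Add(5, Mul(-19, Rational(1, 12))), Rational(1, 2)), -1)) = Mul(-10, Pow(Pow(Add(5, Rational(-19, 12)), Rational(1, 2)), -1)) = Mul(-10, Pow(Pow(Rational(41, 12), Rational(1, 2)), -1)) = Mul(-10, Pow(Mul(Rational(1, 6), Pow(123, Rational(1, 2))), -1)) = Mul(-10, Mul(Rational(2, 41), Pow(123, Rational(1, 2)))) = Mul(Rational(-20, 41), Pow(123, Rational(1, 2)))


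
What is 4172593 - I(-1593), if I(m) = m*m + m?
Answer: 1636537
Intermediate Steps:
I(m) = m + m² (I(m) = m² + m = m + m²)
4172593 - I(-1593) = 4172593 - (-1593)*(1 - 1593) = 4172593 - (-1593)*(-1592) = 4172593 - 1*2536056 = 4172593 - 2536056 = 1636537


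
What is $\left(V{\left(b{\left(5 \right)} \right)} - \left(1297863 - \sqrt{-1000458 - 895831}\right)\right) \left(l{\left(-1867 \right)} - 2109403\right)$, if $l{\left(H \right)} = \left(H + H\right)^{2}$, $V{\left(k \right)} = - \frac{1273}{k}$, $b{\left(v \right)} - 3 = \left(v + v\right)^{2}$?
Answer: $- \frac{1581896379396186}{103} + 11833353 i \sqrt{1896289} \approx -1.5358 \cdot 10^{13} + 1.6295 \cdot 10^{10} i$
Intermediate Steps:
$b{\left(v \right)} = 3 + 4 v^{2}$ ($b{\left(v \right)} = 3 + \left(v + v\right)^{2} = 3 + \left(2 v\right)^{2} = 3 + 4 v^{2}$)
$l{\left(H \right)} = 4 H^{2}$ ($l{\left(H \right)} = \left(2 H\right)^{2} = 4 H^{2}$)
$\left(V{\left(b{\left(5 \right)} \right)} - \left(1297863 - \sqrt{-1000458 - 895831}\right)\right) \left(l{\left(-1867 \right)} - 2109403\right) = \left(- \frac{1273}{3 + 4 \cdot 5^{2}} - \left(1297863 - \sqrt{-1000458 - 895831}\right)\right) \left(4 \left(-1867\right)^{2} - 2109403\right) = \left(- \frac{1273}{3 + 4 \cdot 25} - \left(1297863 - \sqrt{-1896289}\right)\right) \left(4 \cdot 3485689 - 2109403\right) = \left(- \frac{1273}{3 + 100} - \left(1297863 - i \sqrt{1896289}\right)\right) \left(13942756 - 2109403\right) = \left(- \frac{1273}{103} - \left(1297863 - i \sqrt{1896289}\right)\right) 11833353 = \left(- \frac{133681162}{103} + i \sqrt{1896289}\right) 11833353 = - \frac{1581896379396186}{103} + 11833353 i \sqrt{1896289}$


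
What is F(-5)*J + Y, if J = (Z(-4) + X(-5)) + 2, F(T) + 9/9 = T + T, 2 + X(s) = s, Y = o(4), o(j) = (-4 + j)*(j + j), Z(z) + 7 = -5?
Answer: 187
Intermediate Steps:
Z(z) = -12 (Z(z) = -7 - 5 = -12)
o(j) = 2*j*(-4 + j) (o(j) = (-4 + j)*(2*j) = 2*j*(-4 + j))
Y = 0 (Y = 2*4*(-4 + 4) = 2*4*0 = 0)
X(s) = -2 + s
F(T) = -1 + 2*T (F(T) = -1 + (T + T) = -1 + 2*T)
J = -17 (J = (-12 + (-2 - 5)) + 2 = (-12 - 7) + 2 = -19 + 2 = -17)
F(-5)*J + Y = (-1 + 2*(-5))*(-17) + 0 = (-1 - 10)*(-17) + 0 = -11*(-17) + 0 = 187 + 0 = 187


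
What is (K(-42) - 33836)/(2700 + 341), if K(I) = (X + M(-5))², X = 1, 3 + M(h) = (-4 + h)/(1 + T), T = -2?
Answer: -33787/3041 ≈ -11.110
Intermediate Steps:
M(h) = 1 - h (M(h) = -3 + (-4 + h)/(1 - 2) = -3 + (-4 + h)/(-1) = -3 + (-4 + h)*(-1) = -3 + (4 - h) = 1 - h)
K(I) = 49 (K(I) = (1 + (1 - 1*(-5)))² = (1 + (1 + 5))² = (1 + 6)² = 7² = 49)
(K(-42) - 33836)/(2700 + 341) = (49 - 33836)/(2700 + 341) = -33787/3041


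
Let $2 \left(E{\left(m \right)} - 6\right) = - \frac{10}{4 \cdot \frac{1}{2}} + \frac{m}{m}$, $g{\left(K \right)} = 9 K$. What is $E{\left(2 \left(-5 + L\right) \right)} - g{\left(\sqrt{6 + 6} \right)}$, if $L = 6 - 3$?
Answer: $4 - 18 \sqrt{3} \approx -27.177$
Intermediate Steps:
$L = 3$
$E{\left(m \right)} = 4$ ($E{\left(m \right)} = 6 + \frac{- \frac{10}{4 \cdot \frac{1}{2}} + \frac{m}{m}}{2} = 6 + \frac{- \frac{10}{4 \cdot \frac{1}{2}} + 1}{2} = 6 + \frac{- \frac{10}{2} + 1}{2} = 6 + \frac{\left(-10\right) \frac{1}{2} + 1}{2} = 6 + \frac{-5 + 1}{2} = 6 + \frac{1}{2} \left(-4\right) = 6 - 2 = 4$)
$E{\left(2 \left(-5 + L\right) \right)} - g{\left(\sqrt{6 + 6} \right)} = 4 - 9 \sqrt{6 + 6} = 4 - 9 \sqrt{12} = 4 - 9 \cdot 2 \sqrt{3} = 4 - 18 \sqrt{3}$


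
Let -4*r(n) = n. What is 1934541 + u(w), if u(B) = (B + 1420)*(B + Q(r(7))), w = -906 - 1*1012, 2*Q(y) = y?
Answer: 11560563/4 ≈ 2.8901e+6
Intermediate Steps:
r(n) = -n/4
Q(y) = y/2
w = -1918 (w = -906 - 1012 = -1918)
u(B) = (1420 + B)*(-7/8 + B) (u(B) = (B + 1420)*(B + (-¼*7)/2) = (1420 + B)*(B + (½)*(-7/4)) = (1420 + B)*(B - 7/8) = (1420 + B)*(-7/8 + B))
1934541 + u(w) = 1934541 + (-2485/2 + (-1918)² + (11353/8)*(-1918)) = 1934541 + (-2485/2 + 3678724 - 10887527/4) = 1934541 + 3822399/4 = 11560563/4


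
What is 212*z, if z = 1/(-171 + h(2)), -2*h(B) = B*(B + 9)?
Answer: -106/91 ≈ -1.1648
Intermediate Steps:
h(B) = -B*(9 + B)/2 (h(B) = -B*(B + 9)/2 = -B*(9 + B)/2)
z = -1/182 (z = 1/(-171 - ½*2*(9 + 2)) = 1/(-171 - ½*2*11) = 1/(-171 - 11) = 1/(-182) = -1/182 ≈ -0.0054945)
212*z = 212*(-1/182) = -106/91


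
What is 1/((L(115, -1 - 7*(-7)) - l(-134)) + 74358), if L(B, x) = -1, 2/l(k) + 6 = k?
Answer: 70/5204991 ≈ 1.3449e-5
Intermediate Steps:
l(k) = 2/(-6 + k)
1/((L(115, -1 - 7*(-7)) - l(-134)) + 74358) = 1/((-1 - 2/(-6 - 134)) + 74358) = 1/((-1 - 2/(-140)) + 74358) = 1/((-1 - 2*(-1)/140) + 74358) = 1/((-1 - 1*(-1/70)) + 74358) = 1/((-1 + 1/70) + 74358) = 1/(-69/70 + 74358) = 1/(5204991/70) = 70/5204991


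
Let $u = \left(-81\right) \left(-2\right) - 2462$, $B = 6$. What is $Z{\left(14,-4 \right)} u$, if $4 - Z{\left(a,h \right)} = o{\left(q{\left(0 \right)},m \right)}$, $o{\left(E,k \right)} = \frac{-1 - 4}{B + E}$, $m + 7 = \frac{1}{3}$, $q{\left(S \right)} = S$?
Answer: $- \frac{33350}{3} \approx -11117.0$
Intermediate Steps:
$u = -2300$ ($u = 162 - 2462 = -2300$)
$m = - \frac{20}{3}$ ($m = -7 + \frac{1}{3} = - \frac{20}{3} \approx -6.6667$)
$o{\left(E,k \right)} = - \frac{5}{6 + E}$ ($o{\left(E,k \right)} = \frac{-1 - 4}{6 + E} = - \frac{5}{6 + E}$)
$Z{\left(a,h \right)} = \frac{29}{6}$ ($Z{\left(a,h \right)} = 4 - - \frac{5}{6 + 0} = 4 - - \frac{5}{6} = 4 + \frac{5}{6} = \frac{29}{6}$)
$Z{\left(14,-4 \right)} u = \frac{29}{6} \left(-2300\right) = - \frac{33350}{3}$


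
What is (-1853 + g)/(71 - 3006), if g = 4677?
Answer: -2824/2935 ≈ -0.96218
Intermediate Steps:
(-1853 + g)/(71 - 3006) = (-1853 + 4677)/(71 - 3006) = 2824/(-2935) = 2824*(-1/2935) = -2824/2935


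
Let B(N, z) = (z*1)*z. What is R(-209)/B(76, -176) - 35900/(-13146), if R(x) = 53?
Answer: 556367569/203605248 ≈ 2.7326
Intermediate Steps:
B(N, z) = z² (B(N, z) = z*z = z²)
R(-209)/B(76, -176) - 35900/(-13146) = 53/((-176)²) - 35900/(-13146) = 53/30976 - 35900*(-1/13146) = 53*(1/30976) + 17950/6573 = 53/30976 + 17950/6573 = 556367569/203605248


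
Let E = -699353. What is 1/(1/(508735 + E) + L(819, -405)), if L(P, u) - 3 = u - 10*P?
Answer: -190618/1637789857 ≈ -0.00011639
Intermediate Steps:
L(P, u) = 3 + u - 10*P (L(P, u) = 3 + (u - 10*P) = 3 + u - 10*P)
1/(1/(508735 + E) + L(819, -405)) = 1/(1/(508735 - 699353) + (3 - 405 - 10*819)) = 1/(1/(-190618) + (3 - 405 - 8190)) = 1/(-1/190618 - 8592) = 1/(-1637789857/190618) = -190618/1637789857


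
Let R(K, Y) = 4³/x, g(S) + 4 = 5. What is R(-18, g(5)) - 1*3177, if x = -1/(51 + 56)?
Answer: -10025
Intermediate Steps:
g(S) = 1 (g(S) = -4 + 5 = 1)
x = -1/107 ≈ -0.0093458
R(K, Y) = -6848 (R(K, Y) = 4³/(-1/107) = 64*(-107) = -6848)
R(-18, g(5)) - 1*3177 = -6848 - 1*3177 = -6848 - 3177 = -10025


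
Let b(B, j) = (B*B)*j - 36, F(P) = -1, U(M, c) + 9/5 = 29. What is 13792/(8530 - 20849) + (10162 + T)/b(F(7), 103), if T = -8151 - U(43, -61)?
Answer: 117571841/4126865 ≈ 28.489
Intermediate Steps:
U(M, c) = 136/5 (U(M, c) = -9/5 + 29 = 136/5)
b(B, j) = -36 + j*B**2 (b(B, j) = B**2*j - 36 = j*B**2 - 36 = -36 + j*B**2)
T = -40891/5 (T = -8151 - 1*136/5 = -8151 - 136/5 = -40891/5 ≈ -8178.2)
13792/(8530 - 20849) + (10162 + T)/b(F(7), 103) = 13792/(8530 - 20849) + (10162 - 40891/5)/(-36 + 103*(-1)**2) = 13792/(-12319) + 9919/(5*(-36 + 103*1)) = 13792*(-1/12319) + 9919/(5*(-36 + 103)) = -13792/12319 + (9919/5)/67 = -13792/12319 + (9919/5)*(1/67) = -13792/12319 + 9919/335 = 117571841/4126865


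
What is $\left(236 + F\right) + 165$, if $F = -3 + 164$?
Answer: $562$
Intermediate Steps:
$F = 161$
$\left(236 + F\right) + 165 = \left(236 + 161\right) + 165 = 397 + 165 = 562$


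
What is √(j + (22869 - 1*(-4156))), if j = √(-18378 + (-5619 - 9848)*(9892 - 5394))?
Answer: √(27025 + 4*I*√4349309) ≈ 166.3 + 25.082*I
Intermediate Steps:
j = 4*I*√4349309 (j = √(-18378 - 15467*4498) = √(-18378 - 69570566) = √(-69588944) = 4*I*√4349309 ≈ 8342.0*I)
√(j + (22869 - 1*(-4156))) = √(4*I*√4349309 + (22869 - 1*(-4156))) = √(4*I*√4349309 + (22869 + 4156)) = √(4*I*√4349309 + 27025) = √(27025 + 4*I*√4349309)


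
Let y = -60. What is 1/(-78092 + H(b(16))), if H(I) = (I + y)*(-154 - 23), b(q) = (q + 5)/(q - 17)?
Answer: -1/63755 ≈ -1.5685e-5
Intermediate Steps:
b(q) = (5 + q)/(-17 + q)
H(I) = 10620 - 177*I (H(I) = (I - 60)*(-154 - 23) = (-60 + I)*(-177) = 10620 - 177*I)
1/(-78092 + H(b(16))) = 1/(-78092 + (10620 - 177*(5 + 16)/(-17 + 16))) = 1/(-78092 + (10620 - 177*21/(-1))) = 1/(-78092 + (10620 - (-177)*21)) = 1/(-78092 + (10620 - 177*(-21))) = 1/(-78092 + (10620 + 3717)) = 1/(-78092 + 14337) = 1/(-63755) = -1/63755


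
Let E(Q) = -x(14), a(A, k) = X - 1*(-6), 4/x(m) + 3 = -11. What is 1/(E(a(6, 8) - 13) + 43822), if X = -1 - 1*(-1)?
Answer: 7/306756 ≈ 2.2819e-5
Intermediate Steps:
X = 0 (X = -1 + 1 = 0)
x(m) = -2/7 (x(m) = 4/(-3 - 11) = 4/(-14) = 4*(-1/14) = -2/7)
a(A, k) = 6 (a(A, k) = 0 - 1*(-6) = 0 + 6 = 6)
E(Q) = 2/7 (E(Q) = -1*(-2/7) = 2/7)
1/(E(a(6, 8) - 13) + 43822) = 1/(2/7 + 43822) = 1/(306756/7) = 7/306756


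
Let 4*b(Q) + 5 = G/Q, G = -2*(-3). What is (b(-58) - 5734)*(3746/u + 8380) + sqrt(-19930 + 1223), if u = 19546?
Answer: -13621789332999/283417 + I*sqrt(18707) ≈ -4.8063e+7 + 136.77*I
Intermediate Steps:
G = 6
b(Q) = -5/4 + 3/(2*Q) (b(Q) = -5/4 + (6/Q)/4 = -5/4 + 3/(2*Q))
(b(-58) - 5734)*(3746/u + 8380) + sqrt(-19930 + 1223) = ((1/4)*(6 - 5*(-58))/(-58) - 5734)*(3746/19546 + 8380) + sqrt(-19930 + 1223) = ((1/4)*(-1/58)*(6 + 290) - 5734)*(3746*(1/19546) + 8380) + sqrt(-18707) = ((1/4)*(-1/58)*296 - 5734)*(1873/9773 + 8380) + I*sqrt(18707) = (-37/29 - 5734)*(81899613/9773) + I*sqrt(18707) = -166323/29*81899613/9773 + I*sqrt(18707) = -13621789332999/283417 + I*sqrt(18707)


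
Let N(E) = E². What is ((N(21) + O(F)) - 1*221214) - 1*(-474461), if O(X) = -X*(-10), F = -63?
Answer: 253058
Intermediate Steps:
O(X) = 10*X (O(X) = -(-10)*X = 10*X)
((N(21) + O(F)) - 1*221214) - 1*(-474461) = ((21² + 10*(-63)) - 1*221214) - 1*(-474461) = ((441 - 630) - 221214) + 474461 = (-189 - 221214) + 474461 = -221403 + 474461 = 253058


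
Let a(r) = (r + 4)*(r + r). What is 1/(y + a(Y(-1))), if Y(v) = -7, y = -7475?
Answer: -1/7433 ≈ -0.00013454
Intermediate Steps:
a(r) = 2*r*(4 + r) (a(r) = (4 + r)*(2*r) = 2*r*(4 + r))
1/(y + a(Y(-1))) = 1/(-7475 + 2*(-7)*(4 - 7)) = 1/(-7475 + 2*(-7)*(-3)) = 1/(-7475 + 42) = 1/(-7433) = -1/7433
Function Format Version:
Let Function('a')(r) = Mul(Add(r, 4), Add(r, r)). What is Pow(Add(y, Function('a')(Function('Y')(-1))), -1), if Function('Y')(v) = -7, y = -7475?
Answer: Rational(-1, 7433) ≈ -0.00013454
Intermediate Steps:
Function('a')(r) = Mul(2, r, Add(4, r)) (Function('a')(r) = Mul(Add(4, r), Mul(2, r)) = Mul(2, r, Add(4, r)))
Pow(Add(y, Function('a')(Function('Y')(-1))), -1) = Pow(Add(-7475, Mul(2, -7, Add(4, -7))), -1) = Pow(Add(-7475, Mul(2, -7, -3)), -1) = Pow(Add(-7475, 42), -1) = Pow(-7433, -1) = Rational(-1, 7433)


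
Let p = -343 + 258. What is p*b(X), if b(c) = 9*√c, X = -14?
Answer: -765*I*√14 ≈ -2862.4*I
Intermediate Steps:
p = -85
p*b(X) = -765*√(-14) = -765*I*√14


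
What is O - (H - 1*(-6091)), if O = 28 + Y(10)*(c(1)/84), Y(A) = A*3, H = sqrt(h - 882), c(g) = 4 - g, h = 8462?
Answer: -84867/14 - 2*sqrt(1895) ≈ -6149.0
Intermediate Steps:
H = 2*sqrt(1895) (H = sqrt(8462 - 882) = sqrt(7580) = 2*sqrt(1895) ≈ 87.063)
Y(A) = 3*A
O = 407/14 (O = 28 + (3*10)*((4 - 1*1)/84) = 28 + 30*((4 - 1)*(1/84)) = 28 + 30*(3*(1/84)) = 28 + 30*(1/28) = 28 + 15/14 = 407/14 ≈ 29.071)
O - (H - 1*(-6091)) = 407/14 - (2*sqrt(1895) - 1*(-6091)) = 407/14 - (2*sqrt(1895) + 6091) = 407/14 - (6091 + 2*sqrt(1895)) = 407/14 + (-6091 - 2*sqrt(1895)) = -84867/14 - 2*sqrt(1895)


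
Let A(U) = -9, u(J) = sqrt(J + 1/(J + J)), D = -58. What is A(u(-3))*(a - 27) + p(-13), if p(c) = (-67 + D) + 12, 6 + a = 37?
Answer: -149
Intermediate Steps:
a = 31 (a = -6 + 37 = 31)
p(c) = -113 (p(c) = (-67 - 58) + 12 = -125 + 12 = -113)
u(J) = sqrt(J + 1/(2*J))
A(u(-3))*(a - 27) + p(-13) = -9*(31 - 27) - 113 = -9*4 - 113 = -36 - 113 = -149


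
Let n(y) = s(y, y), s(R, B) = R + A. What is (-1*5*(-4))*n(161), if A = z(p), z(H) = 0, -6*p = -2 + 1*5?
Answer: 3220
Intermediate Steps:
p = -1/2 (p = -(-2 + 1*5)/6 = -(-2 + 5)/6 = -1/6*3 = -1/2 ≈ -0.50000)
A = 0
s(R, B) = R (s(R, B) = R + 0 = R)
n(y) = y
(-1*5*(-4))*n(161) = (-1*5*(-4))*161 = -5*(-4)*161 = 20*161 = 3220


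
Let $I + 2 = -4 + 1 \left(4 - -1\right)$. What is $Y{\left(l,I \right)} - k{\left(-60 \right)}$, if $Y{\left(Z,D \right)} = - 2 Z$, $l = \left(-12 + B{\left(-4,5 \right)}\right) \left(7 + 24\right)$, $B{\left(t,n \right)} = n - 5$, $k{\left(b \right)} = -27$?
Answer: $771$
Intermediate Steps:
$B{\left(t,n \right)} = -5 + n$
$l = -372$ ($l = \left(-12 + \left(-5 + 5\right)\right) \left(7 + 24\right) = \left(-12 + 0\right) 31 = \left(-12\right) 31 = -372$)
$I = -1$ ($I = -2 - \left(4 - \left(4 - -1\right)\right) = -2 - \left(4 - \left(4 + 1\right)\right) = -2 + \left(-4 + 1 \cdot 5\right) = -2 + \left(-4 + 5\right) = -2 + 1 = -1$)
$Y{\left(l,I \right)} - k{\left(-60 \right)} = \left(-2\right) \left(-372\right) - -27 = 744 + 27 = 771$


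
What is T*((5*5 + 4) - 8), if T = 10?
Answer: 210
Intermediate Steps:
T*((5*5 + 4) - 8) = 10*((5*5 + 4) - 8) = 10*((25 + 4) - 8) = 10*(29 - 8) = 10*21 = 210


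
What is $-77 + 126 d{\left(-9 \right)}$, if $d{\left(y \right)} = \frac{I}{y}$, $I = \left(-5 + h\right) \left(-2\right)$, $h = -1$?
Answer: $-245$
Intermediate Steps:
$I = 12$ ($I = \left(-5 - 1\right) \left(-2\right) = \left(-6\right) \left(-2\right) = 12$)
$d{\left(y \right)} = \frac{12}{y}$
$-77 + 126 d{\left(-9 \right)} = -77 + 126 \frac{12}{-9} = -77 + 126 \cdot 12 \left(- \frac{1}{9}\right) = -77 + 126 \left(- \frac{4}{3}\right) = -77 - 168 = -245$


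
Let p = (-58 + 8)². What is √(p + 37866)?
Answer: √40366 ≈ 200.91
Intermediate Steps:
p = 2500 (p = (-50)² = 2500)
√(p + 37866) = √(2500 + 37866) = √40366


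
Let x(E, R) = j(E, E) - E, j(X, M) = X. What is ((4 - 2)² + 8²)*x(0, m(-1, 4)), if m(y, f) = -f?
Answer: 0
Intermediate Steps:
x(E, R) = 0 (x(E, R) = E - E = 0)
((4 - 2)² + 8²)*x(0, m(-1, 4)) = ((4 - 2)² + 8²)*0 = (2² + 64)*0 = (4 + 64)*0 = 68*0 = 0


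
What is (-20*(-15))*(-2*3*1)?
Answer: -1800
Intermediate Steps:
(-20*(-15))*(-2*3*1) = 300*(-6*1) = 300*(-6) = -1800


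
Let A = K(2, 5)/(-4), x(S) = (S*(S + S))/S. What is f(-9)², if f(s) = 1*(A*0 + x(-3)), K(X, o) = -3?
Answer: 36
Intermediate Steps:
x(S) = 2*S (x(S) = (S*(2*S))/S = (2*S²)/S = 2*S)
A = ¾ (A = -3/(-4) = -3*(-¼) = ¾ ≈ 0.75000)
f(s) = -6 (f(s) = 1*((¾)*0 + 2*(-3)) = 1*(0 - 6) = 1*(-6) = -6)
f(-9)² = (-6)² = 36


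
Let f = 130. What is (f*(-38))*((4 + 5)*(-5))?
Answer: 222300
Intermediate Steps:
(f*(-38))*((4 + 5)*(-5)) = (130*(-38))*((4 + 5)*(-5)) = -44460*(-5) = -4940*(-45) = 222300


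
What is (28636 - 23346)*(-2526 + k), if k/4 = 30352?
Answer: 628885780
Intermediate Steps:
k = 121408 (k = 4*30352 = 121408)
(28636 - 23346)*(-2526 + k) = (28636 - 23346)*(-2526 + 121408) = 5290*118882 = 628885780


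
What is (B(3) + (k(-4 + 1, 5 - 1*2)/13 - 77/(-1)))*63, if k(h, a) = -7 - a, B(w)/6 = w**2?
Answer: 106659/13 ≈ 8204.5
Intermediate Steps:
B(w) = 6*w**2
(B(3) + (k(-4 + 1, 5 - 1*2)/13 - 77/(-1)))*63 = (6*3**2 + ((-7 - (5 - 1*2))/13 - 77/(-1)))*63 = (6*9 + ((-7 - (5 - 2))*(1/13) - 77*(-1)))*63 = (54 + ((-7 - 1*3)*(1/13) + 77))*63 = (54 + ((-7 - 3)*(1/13) + 77))*63 = (54 + (-10*1/13 + 77))*63 = (54 + (-10/13 + 77))*63 = (54 + 991/13)*63 = (1693/13)*63 = 106659/13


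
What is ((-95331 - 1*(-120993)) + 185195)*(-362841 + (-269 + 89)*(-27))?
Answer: -75482799717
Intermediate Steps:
((-95331 - 1*(-120993)) + 185195)*(-362841 + (-269 + 89)*(-27)) = ((-95331 + 120993) + 185195)*(-362841 - 180*(-27)) = (25662 + 185195)*(-362841 + 4860) = 210857*(-357981) = -75482799717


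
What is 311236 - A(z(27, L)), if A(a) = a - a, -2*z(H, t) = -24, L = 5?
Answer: 311236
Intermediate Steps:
z(H, t) = 12 (z(H, t) = -½*(-24) = 12)
A(a) = 0
311236 - A(z(27, L)) = 311236 - 1*0 = 311236 + 0 = 311236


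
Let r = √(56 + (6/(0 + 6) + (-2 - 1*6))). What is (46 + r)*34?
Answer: 1802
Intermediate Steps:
r = 7 (r = √(56 + (6/6 + (-2 - 6))) = √(56 + ((⅙)*6 - 8)) = √(56 + (1 - 8)) = √(56 - 7) = √49 = 7)
(46 + r)*34 = (46 + 7)*34 = 53*34 = 1802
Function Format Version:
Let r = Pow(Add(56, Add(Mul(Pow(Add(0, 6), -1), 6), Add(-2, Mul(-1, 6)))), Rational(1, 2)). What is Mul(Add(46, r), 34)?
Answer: 1802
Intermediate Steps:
r = 7 (r = Pow(Add(56, Add(Mul(Pow(6, -1), 6), Add(-2, -6))), Rational(1, 2)) = Pow(Add(56, Add(Mul(Rational(1, 6), 6), -8)), Rational(1, 2)) = Pow(Add(56, Add(1, -8)), Rational(1, 2)) = Pow(Add(56, -7), Rational(1, 2)) = Pow(49, Rational(1, 2)) = 7)
Mul(Add(46, r), 34) = Mul(Add(46, 7), 34) = Mul(53, 34) = 1802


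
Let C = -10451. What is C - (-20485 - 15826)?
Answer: 25860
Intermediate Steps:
C - (-20485 - 15826) = -10451 - (-20485 - 15826) = -10451 - 1*(-36311) = -10451 + 36311 = 25860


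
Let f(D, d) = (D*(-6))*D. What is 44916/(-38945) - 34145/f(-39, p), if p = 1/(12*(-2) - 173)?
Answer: 919873609/355412070 ≈ 2.5882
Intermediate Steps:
p = -1/197 (p = 1/(-24 - 173) = 1/(-197) = -1/197 ≈ -0.0050761)
f(D, d) = -6*D**2 (f(D, d) = (-6*D)*D = -6*D**2)
44916/(-38945) - 34145/f(-39, p) = 44916/(-38945) - 34145/((-6*(-39)**2)) = 44916*(-1/38945) - 34145/((-6*1521)) = -44916/38945 - 34145/(-9126) = -44916/38945 - 34145*(-1/9126) = -44916/38945 + 34145/9126 = 919873609/355412070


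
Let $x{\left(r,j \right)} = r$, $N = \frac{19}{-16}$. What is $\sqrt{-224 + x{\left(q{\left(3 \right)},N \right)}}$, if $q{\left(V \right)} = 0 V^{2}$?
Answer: $4 i \sqrt{14} \approx 14.967 i$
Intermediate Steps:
$N = - \frac{19}{16}$ ($N = 19 \left(- \frac{1}{16}\right) = - \frac{19}{16} \approx -1.1875$)
$q{\left(V \right)} = 0$
$\sqrt{-224 + x{\left(q{\left(3 \right)},N \right)}} = \sqrt{-224 + 0} = \sqrt{-224} = 4 i \sqrt{14}$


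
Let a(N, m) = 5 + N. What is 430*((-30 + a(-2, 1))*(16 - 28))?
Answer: 139320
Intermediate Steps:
430*((-30 + a(-2, 1))*(16 - 28)) = 430*((-30 + (5 - 2))*(16 - 28)) = 430*((-30 + 3)*(-12)) = 430*(-27*(-12)) = 430*324 = 139320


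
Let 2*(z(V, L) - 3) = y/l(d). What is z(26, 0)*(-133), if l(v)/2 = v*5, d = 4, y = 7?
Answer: -32851/80 ≈ -410.64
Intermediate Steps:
l(v) = 10*v (l(v) = 2*(v*5) = 2*(5*v) = 10*v)
z(V, L) = 247/80 (z(V, L) = 3 + (7/((10*4)))/2 = 3 + (7/40)/2 = 3 + (7*(1/40))/2 = 3 + (½)*(7/40) = 3 + 7/80 = 247/80)
z(26, 0)*(-133) = (247/80)*(-133) = -32851/80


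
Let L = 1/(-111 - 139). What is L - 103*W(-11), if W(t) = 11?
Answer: -283251/250 ≈ -1133.0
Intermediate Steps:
L = -1/250 (L = 1/(-250) = -1/250 ≈ -0.0040000)
L - 103*W(-11) = -1/250 - 103*11 = -1/250 - 1133 = -283251/250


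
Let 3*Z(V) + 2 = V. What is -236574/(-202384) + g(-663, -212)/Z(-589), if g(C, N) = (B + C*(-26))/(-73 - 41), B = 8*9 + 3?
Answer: 56518289/29135512 ≈ 1.9398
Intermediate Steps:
B = 75 (B = 72 + 3 = 75)
Z(V) = -⅔ + V/3
g(C, N) = -25/38 + 13*C/57 (g(C, N) = (75 + C*(-26))/(-73 - 41) = (75 - 26*C)/(-114) = (75 - 26*C)*(-1/114) = -25/38 + 13*C/57)
-236574/(-202384) + g(-663, -212)/Z(-589) = -236574/(-202384) + (-25/38 + (13/57)*(-663))/(-⅔ + (⅓)*(-589)) = -236574*(-1/202384) + (-25/38 - 2873/19)/(-⅔ - 589/3) = 9099/7784 - 5771/38/(-197) = 9099/7784 - 5771/38*(-1/197) = 9099/7784 + 5771/7486 = 56518289/29135512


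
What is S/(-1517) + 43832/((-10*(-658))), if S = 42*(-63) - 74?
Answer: 21097686/2495465 ≈ 8.4544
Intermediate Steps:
S = -2720 (S = -2646 - 74 = -2720)
S/(-1517) + 43832/((-10*(-658))) = -2720/(-1517) + 43832/((-10*(-658))) = -2720*(-1/1517) + 43832/6580 = 2720/1517 + 43832*(1/6580) = 2720/1517 + 10958/1645 = 21097686/2495465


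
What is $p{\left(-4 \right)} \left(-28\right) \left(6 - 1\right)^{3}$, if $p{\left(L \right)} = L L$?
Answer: $-56000$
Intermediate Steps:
$p{\left(L \right)} = L^{2}$
$p{\left(-4 \right)} \left(-28\right) \left(6 - 1\right)^{3} = \left(-4\right)^{2} \left(-28\right) \left(6 - 1\right)^{3} = 16 \left(-28\right) 5^{3} = \left(-448\right) 125 = -56000$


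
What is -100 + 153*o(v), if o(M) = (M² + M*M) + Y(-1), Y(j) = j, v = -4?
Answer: 4643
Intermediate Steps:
o(M) = -1 + 2*M² (o(M) = (M² + M*M) - 1 = (M² + M²) - 1 = 2*M² - 1 = -1 + 2*M²)
-100 + 153*o(v) = -100 + 153*(-1 + 2*(-4)²) = -100 + 153*(-1 + 2*16) = -100 + 153*(-1 + 32) = -100 + 153*31 = -100 + 4743 = 4643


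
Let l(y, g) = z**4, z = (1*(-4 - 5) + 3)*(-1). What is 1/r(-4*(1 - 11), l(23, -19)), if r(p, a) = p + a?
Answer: 1/1336 ≈ 0.00074850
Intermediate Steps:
z = 6 (z = (1*(-9) + 3)*(-1) = (-9 + 3)*(-1) = -6*(-1) = 6)
l(y, g) = 1296 (l(y, g) = 6**4 = 1296)
r(p, a) = a + p
1/r(-4*(1 - 11), l(23, -19)) = 1/(1296 - 4*(1 - 11)) = 1/(1296 - 4*(-10)) = 1/(1296 + 40) = 1/1336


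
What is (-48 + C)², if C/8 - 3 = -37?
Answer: 102400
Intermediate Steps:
C = -272 (C = 24 + 8*(-37) = 24 - 296 = -272)
(-48 + C)² = (-48 - 272)² = (-320)² = 102400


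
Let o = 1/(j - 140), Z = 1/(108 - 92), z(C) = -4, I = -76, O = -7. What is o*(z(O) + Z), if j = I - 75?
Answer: 21/1552 ≈ 0.013531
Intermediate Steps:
j = -151 (j = -76 - 75 = -151)
Z = 1/16 ≈ 0.062500
o = -1/291 (o = 1/(-151 - 140) = 1/(-291) = -1/291 ≈ -0.0034364)
o*(z(O) + Z) = -(-4 + 1/16)/291 = -1/291*(-63/16) = 21/1552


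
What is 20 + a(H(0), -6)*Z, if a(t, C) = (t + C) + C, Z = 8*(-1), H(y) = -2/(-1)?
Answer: 100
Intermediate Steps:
H(y) = 2 (H(y) = -2*(-1) = 2)
Z = -8
a(t, C) = t + 2*C (a(t, C) = (C + t) + C = t + 2*C)
20 + a(H(0), -6)*Z = 20 + (2 + 2*(-6))*(-8) = 20 + (2 - 12)*(-8) = 20 - 10*(-8) = 20 + 80 = 100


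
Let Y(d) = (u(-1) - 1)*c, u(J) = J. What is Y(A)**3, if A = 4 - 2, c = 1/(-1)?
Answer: 8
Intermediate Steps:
c = -1
A = 2
Y(d) = 2 (Y(d) = (-1 - 1)*(-1) = -2*(-1) = 2)
Y(A)**3 = 2**3 = 8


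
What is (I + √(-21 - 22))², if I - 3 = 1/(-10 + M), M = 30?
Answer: -13479/400 + 61*I*√43/10 ≈ -33.698 + 40.0*I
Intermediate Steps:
I = 61/20 (I = 3 + 1/(-10 + 30) = 3 + 1/20 = 61/20 ≈ 3.0500)
(I + √(-21 - 22))² = (61/20 + √(-21 - 22))² = (61/20 + √(-43))² = (61/20 + I*√43)²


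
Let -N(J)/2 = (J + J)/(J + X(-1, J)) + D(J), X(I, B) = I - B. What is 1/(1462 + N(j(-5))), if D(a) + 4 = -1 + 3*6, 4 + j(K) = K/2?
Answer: 1/1410 ≈ 0.00070922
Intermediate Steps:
j(K) = -4 + K/2
D(a) = 13 (D(a) = -4 + (-1 + 3*6) = -4 + (-1 + 18) = -4 + 17 = 13)
N(J) = -26 + 4*J (N(J) = -2*((J + J)/(J + (-1 - J)) + 13) = -2*((2*J)/(-1) + 13) = -2*((2*J)*(-1) + 13) = -2*(-2*J + 13) = -2*(13 - 2*J) = -26 + 4*J)
1/(1462 + N(j(-5))) = 1/(1462 + (-26 + 4*(-4 + (½)*(-5)))) = 1/(1462 + (-26 + 4*(-4 - 5/2))) = 1/(1462 + (-26 + 4*(-13/2))) = 1/(1462 + (-26 - 26)) = 1/(1462 - 52) = 1/1410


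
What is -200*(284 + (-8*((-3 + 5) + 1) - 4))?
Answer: -51200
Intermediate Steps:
-200*(284 + (-8*((-3 + 5) + 1) - 4)) = -200*(284 + (-8*(2 + 1) - 4)) = -200*(284 + (-8*3 - 4)) = -200*(284 + (-24 - 4)) = -200*(284 - 28) = -200*256 = -51200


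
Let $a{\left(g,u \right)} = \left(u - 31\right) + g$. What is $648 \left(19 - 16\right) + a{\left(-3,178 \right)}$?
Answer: $2088$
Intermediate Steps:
$a{\left(g,u \right)} = -31 + g + u$ ($a{\left(g,u \right)} = \left(-31 + u\right) + g = -31 + g + u$)
$648 \left(19 - 16\right) + a{\left(-3,178 \right)} = 648 \left(19 - 16\right) - -144 = 648 \left(19 - 16\right) + 144 = 648 \cdot 3 + 144 = 1944 + 144 = 2088$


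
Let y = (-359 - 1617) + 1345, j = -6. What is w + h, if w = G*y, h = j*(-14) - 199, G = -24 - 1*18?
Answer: 26387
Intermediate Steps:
G = -42 (G = -24 - 18 = -42)
y = -631 (y = -1976 + 1345 = -631)
h = -115 (h = -6*(-14) - 199 = 84 - 199 = -115)
w = 26502 (w = -42*(-631) = 26502)
w + h = 26502 - 115 = 26387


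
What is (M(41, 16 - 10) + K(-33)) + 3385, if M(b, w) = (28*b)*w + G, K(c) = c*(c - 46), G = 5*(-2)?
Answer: 12870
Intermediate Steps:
G = -10
K(c) = c*(-46 + c)
M(b, w) = -10 + 28*b*w (M(b, w) = (28*b)*w - 10 = 28*b*w - 10 = -10 + 28*b*w)
(M(41, 16 - 10) + K(-33)) + 3385 = ((-10 + 28*41*(16 - 10)) - 33*(-46 - 33)) + 3385 = ((-10 + 28*41*6) - 33*(-79)) + 3385 = ((-10 + 6888) + 2607) + 3385 = (6878 + 2607) + 3385 = 9485 + 3385 = 12870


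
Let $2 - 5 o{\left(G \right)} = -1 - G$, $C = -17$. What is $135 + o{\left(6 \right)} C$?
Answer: $\frac{522}{5} \approx 104.4$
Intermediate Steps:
$o{\left(G \right)} = \frac{3}{5} + \frac{G}{5}$ ($o{\left(G \right)} = \frac{2}{5} - \frac{-1 - G}{5} = \frac{2}{5} + \left(\frac{1}{5} + \frac{G}{5}\right) = \frac{3}{5} + \frac{G}{5}$)
$135 + o{\left(6 \right)} C = 135 + \left(\frac{3}{5} + \frac{1}{5} \cdot 6\right) \left(-17\right) = 135 + \left(\frac{3}{5} + \frac{6}{5}\right) \left(-17\right) = 135 + \frac{9}{5} \left(-17\right) = 135 - \frac{153}{5} = \frac{522}{5}$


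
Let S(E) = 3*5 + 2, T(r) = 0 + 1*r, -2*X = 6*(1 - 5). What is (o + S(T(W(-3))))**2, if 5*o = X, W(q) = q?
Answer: 9409/25 ≈ 376.36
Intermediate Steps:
X = 12 (X = -3*(1 - 5) = -3*(-4) = -1/2*(-24) = 12)
T(r) = r (T(r) = 0 + r = r)
o = 12/5 (o = (1/5)*12 = 12/5 ≈ 2.4000)
S(E) = 17 (S(E) = 15 + 2 = 17)
(o + S(T(W(-3))))**2 = (12/5 + 17)**2 = (97/5)**2 = 9409/25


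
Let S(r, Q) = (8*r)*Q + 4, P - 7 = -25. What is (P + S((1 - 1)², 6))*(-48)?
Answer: 672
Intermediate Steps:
P = -18 (P = 7 - 25 = -18)
S(r, Q) = 4 + 8*Q*r (S(r, Q) = 8*Q*r + 4 = 4 + 8*Q*r)
(P + S((1 - 1)², 6))*(-48) = (-18 + (4 + 8*6*(1 - 1)²))*(-48) = (-18 + (4 + 8*6*0²))*(-48) = (-18 + (4 + 8*6*0))*(-48) = (-18 + (4 + 0))*(-48) = (-18 + 4)*(-48) = -14*(-48) = 672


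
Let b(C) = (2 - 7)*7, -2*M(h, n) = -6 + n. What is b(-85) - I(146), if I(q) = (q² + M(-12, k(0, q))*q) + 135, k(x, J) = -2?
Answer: -22070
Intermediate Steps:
M(h, n) = 3 - n/2 (M(h, n) = -(-6 + n)/2 = 3 - n/2)
b(C) = -35 (b(C) = -5*7 = -35)
I(q) = 135 + q² + 4*q (I(q) = (q² + (3 - ½*(-2))*q) + 135 = (q² + (3 + 1)*q) + 135 = (q² + 4*q) + 135 = 135 + q² + 4*q)
b(-85) - I(146) = -35 - (135 + 146² + 4*146) = -35 - (135 + 21316 + 584) = -35 - 1*22035 = -35 - 22035 = -22070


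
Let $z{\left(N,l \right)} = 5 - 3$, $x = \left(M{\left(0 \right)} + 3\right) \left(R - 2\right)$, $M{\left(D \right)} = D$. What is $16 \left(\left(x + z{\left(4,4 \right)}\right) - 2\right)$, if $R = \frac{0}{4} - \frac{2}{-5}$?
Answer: $- \frac{384}{5} \approx -76.8$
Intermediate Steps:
$R = \frac{2}{5}$ ($R = 0 \cdot \frac{1}{4} - - \frac{2}{5} = 0 + \frac{2}{5} = \frac{2}{5} \approx 0.4$)
$x = - \frac{24}{5}$ ($x = \left(0 + 3\right) \left(\frac{2}{5} - 2\right) = 3 \left(- \frac{8}{5}\right) = - \frac{24}{5} \approx -4.8$)
$z{\left(N,l \right)} = 2$
$16 \left(\left(x + z{\left(4,4 \right)}\right) - 2\right) = 16 \left(\left(- \frac{24}{5} + 2\right) - 2\right) = 16 \left(- \frac{14}{5} - 2\right) = 16 \left(- \frac{24}{5}\right) = - \frac{384}{5}$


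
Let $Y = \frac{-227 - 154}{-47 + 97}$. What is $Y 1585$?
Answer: $- \frac{120777}{10} \approx -12078.0$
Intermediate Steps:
$Y = - \frac{381}{50}$ ($Y = \frac{-227 - 154}{50} = \left(-381\right) \frac{1}{50} = - \frac{381}{50} \approx -7.62$)
$Y 1585 = \left(- \frac{381}{50}\right) 1585 = - \frac{120777}{10}$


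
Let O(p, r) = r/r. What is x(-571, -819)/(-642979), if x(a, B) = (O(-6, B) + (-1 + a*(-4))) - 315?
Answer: -1969/642979 ≈ -0.0030623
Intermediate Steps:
O(p, r) = 1
x(a, B) = -315 - 4*a (x(a, B) = (1 + (-1 + a*(-4))) - 315 = (1 + (-1 - 4*a)) - 315 = -4*a - 315 = -315 - 4*a)
x(-571, -819)/(-642979) = (-315 - 4*(-571))/(-642979) = (-315 + 2284)*(-1/642979) = 1969*(-1/642979) = -1969/642979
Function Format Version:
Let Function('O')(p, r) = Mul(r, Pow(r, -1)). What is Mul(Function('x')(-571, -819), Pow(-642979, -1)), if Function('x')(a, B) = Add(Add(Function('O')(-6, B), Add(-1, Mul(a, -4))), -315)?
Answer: Rational(-1969, 642979) ≈ -0.0030623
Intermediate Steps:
Function('O')(p, r) = 1
Function('x')(a, B) = Add(-315, Mul(-4, a)) (Function('x')(a, B) = Add(Add(1, Add(-1, Mul(a, -4))), -315) = Add(Add(1, Add(-1, Mul(-4, a))), -315) = Add(Mul(-4, a), -315) = Add(-315, Mul(-4, a)))
Mul(Function('x')(-571, -819), Pow(-642979, -1)) = Mul(Add(-315, Mul(-4, -571)), Pow(-642979, -1)) = Mul(Add(-315, 2284), Rational(-1, 642979)) = Mul(1969, Rational(-1, 642979)) = Rational(-1969, 642979)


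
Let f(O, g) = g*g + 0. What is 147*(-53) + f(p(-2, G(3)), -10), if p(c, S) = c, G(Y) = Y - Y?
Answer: -7691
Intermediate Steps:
G(Y) = 0
f(O, g) = g² (f(O, g) = g² + 0 = g²)
147*(-53) + f(p(-2, G(3)), -10) = 147*(-53) + (-10)² = -7791 + 100 = -7691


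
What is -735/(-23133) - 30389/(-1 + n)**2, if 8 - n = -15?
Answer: -21291909/339284 ≈ -62.755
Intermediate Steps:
n = 23 (n = 8 - 1*(-15) = 8 + 15 = 23)
-735/(-23133) - 30389/(-1 + n)**2 = -735/(-23133) - 30389/(-1 + 23)**2 = -735*(-1/23133) - 30389/(22**2) = 245/7711 - 30389/484 = -21291909/339284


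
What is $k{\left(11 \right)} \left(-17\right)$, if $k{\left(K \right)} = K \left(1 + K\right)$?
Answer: $-2244$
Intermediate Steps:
$k{\left(11 \right)} \left(-17\right) = 11 \left(1 + 11\right) \left(-17\right) = 11 \cdot 12 \left(-17\right) = 132 \left(-17\right) = -2244$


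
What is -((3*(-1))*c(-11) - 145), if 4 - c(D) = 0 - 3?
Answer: 166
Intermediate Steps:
c(D) = 7 (c(D) = 4 - (0 - 3) = 4 - 1*(-3) = 4 + 3 = 7)
-((3*(-1))*c(-11) - 145) = -((3*(-1))*7 - 145) = -(-3*7 - 145) = -(-21 - 145) = -1*(-166) = 166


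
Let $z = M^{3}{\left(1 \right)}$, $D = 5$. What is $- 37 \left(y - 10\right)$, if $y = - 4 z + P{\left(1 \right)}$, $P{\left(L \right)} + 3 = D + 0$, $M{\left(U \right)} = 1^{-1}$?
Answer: $444$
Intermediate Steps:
$M{\left(U \right)} = 1$
$P{\left(L \right)} = 2$ ($P{\left(L \right)} = -3 + \left(5 + 0\right) = -3 + 5 = 2$)
$z = 1$ ($z = 1^{3} = 1$)
$y = -2$ ($y = \left(-4\right) 1 + 2 = -4 + 2 = -2$)
$- 37 \left(y - 10\right) = - 37 \left(-2 - 10\right) = \left(-37\right) \left(-12\right) = 444$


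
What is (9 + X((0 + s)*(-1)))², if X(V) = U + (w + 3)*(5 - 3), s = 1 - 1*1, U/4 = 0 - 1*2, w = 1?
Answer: 81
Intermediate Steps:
U = -8 (U = 4*(0 - 1*2) = 4*(0 - 2) = 4*(-2) = -8)
s = 0 (s = 1 - 1 = 0)
X(V) = 0 (X(V) = -8 + (1 + 3)*(5 - 3) = -8 + 4*2 = -8 + 8 = 0)
(9 + X((0 + s)*(-1)))² = (9 + 0)² = 9² = 81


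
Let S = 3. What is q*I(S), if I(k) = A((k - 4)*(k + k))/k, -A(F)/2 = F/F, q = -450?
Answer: 300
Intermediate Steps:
A(F) = -2 (A(F) = -2*F/F = -2*1 = -2)
I(k) = -2/k
q*I(S) = -(-900)/3 = -450*(-⅔) = 300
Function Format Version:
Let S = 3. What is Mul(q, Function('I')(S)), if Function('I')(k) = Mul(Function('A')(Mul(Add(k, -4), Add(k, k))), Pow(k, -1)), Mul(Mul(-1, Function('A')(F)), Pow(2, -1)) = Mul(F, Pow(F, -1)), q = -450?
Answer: 300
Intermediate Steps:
Function('A')(F) = -2 (Function('A')(F) = Mul(-2, Mul(F, Pow(F, -1))) = Mul(-2, 1) = -2)
Function('I')(k) = Mul(-2, Pow(k, -1))
Mul(q, Function('I')(S)) = Mul(-450, Mul(-2, Pow(3, -1))) = Mul(-450, Mul(-2, Rational(1, 3))) = Mul(-450, Rational(-2, 3)) = 300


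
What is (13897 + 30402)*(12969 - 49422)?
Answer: -1614831447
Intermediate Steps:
(13897 + 30402)*(12969 - 49422) = 44299*(-36453) = -1614831447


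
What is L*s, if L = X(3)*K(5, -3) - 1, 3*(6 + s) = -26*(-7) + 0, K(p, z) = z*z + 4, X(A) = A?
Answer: 6232/3 ≈ 2077.3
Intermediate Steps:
K(p, z) = 4 + z² (K(p, z) = z² + 4 = 4 + z²)
s = 164/3 (s = -6 + (-26*(-7) + 0)/3 = -6 + (182 + 0)/3 = -6 + (⅓)*182 = -6 + 182/3 = 164/3 ≈ 54.667)
L = 38 (L = 3*(4 + (-3)²) - 1 = 3*(4 + 9) - 1 = 3*13 - 1 = 39 - 1 = 38)
L*s = 38*(164/3) = 6232/3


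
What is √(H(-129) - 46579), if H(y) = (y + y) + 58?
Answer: I*√46779 ≈ 216.28*I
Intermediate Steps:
H(y) = 58 + 2*y (H(y) = 2*y + 58 = 58 + 2*y)
√(H(-129) - 46579) = √((58 + 2*(-129)) - 46579) = √((58 - 258) - 46579) = √(-200 - 46579) = √(-46779) = I*√46779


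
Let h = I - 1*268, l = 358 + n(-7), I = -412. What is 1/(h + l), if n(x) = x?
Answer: -1/329 ≈ -0.0030395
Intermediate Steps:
l = 351 (l = 358 - 7 = 351)
h = -680 (h = -412 - 1*268 = -412 - 268 = -680)
1/(h + l) = 1/(-680 + 351) = 1/(-329) = -1/329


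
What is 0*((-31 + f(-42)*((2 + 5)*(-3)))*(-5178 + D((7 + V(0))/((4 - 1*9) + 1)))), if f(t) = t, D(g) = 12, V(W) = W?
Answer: 0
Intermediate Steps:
0*((-31 + f(-42)*((2 + 5)*(-3)))*(-5178 + D((7 + V(0))/((4 - 1*9) + 1)))) = 0*((-31 - 42*(2 + 5)*(-3))*(-5178 + 12)) = 0*((-31 - 294*(-3))*(-5166)) = 0*((-31 - 42*(-21))*(-5166)) = 0*((-31 + 882)*(-5166)) = 0*(851*(-5166)) = 0*(-4396266) = 0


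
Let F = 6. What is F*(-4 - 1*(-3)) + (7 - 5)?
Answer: -4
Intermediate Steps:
F*(-4 - 1*(-3)) + (7 - 5) = 6*(-4 - 1*(-3)) + (7 - 5) = 6*(-4 + 3) + 2 = 6*(-1) + 2 = -6 + 2 = -4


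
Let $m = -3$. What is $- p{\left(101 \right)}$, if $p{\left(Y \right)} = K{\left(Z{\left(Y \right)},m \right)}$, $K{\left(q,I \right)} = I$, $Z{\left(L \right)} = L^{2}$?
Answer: $3$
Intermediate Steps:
$p{\left(Y \right)} = -3$
$- p{\left(101 \right)} = \left(-1\right) \left(-3\right) = 3$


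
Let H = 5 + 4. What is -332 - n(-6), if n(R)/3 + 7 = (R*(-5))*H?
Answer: -1121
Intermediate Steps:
H = 9
n(R) = -21 - 135*R (n(R) = -21 + 3*((R*(-5))*9) = -21 + 3*(-5*R*9) = -21 + 3*(-45*R) = -21 - 135*R)
-332 - n(-6) = -332 - (-21 - 135*(-6)) = -332 - (-21 + 810) = -332 - 1*789 = -332 - 789 = -1121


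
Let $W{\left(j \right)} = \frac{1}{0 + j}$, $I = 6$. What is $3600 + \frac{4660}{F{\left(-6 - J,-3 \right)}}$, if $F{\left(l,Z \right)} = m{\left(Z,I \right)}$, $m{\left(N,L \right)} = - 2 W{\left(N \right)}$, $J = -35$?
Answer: $10590$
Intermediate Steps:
$W{\left(j \right)} = \frac{1}{j}$
$m{\left(N,L \right)} = - \frac{2}{N}$
$F{\left(l,Z \right)} = - \frac{2}{Z}$
$3600 + \frac{4660}{F{\left(-6 - J,-3 \right)}} = 3600 + \frac{4660}{\left(-2\right) \frac{1}{-3}} = 3600 + \frac{4660}{\left(-2\right) \left(- \frac{1}{3}\right)} = 3600 + \frac{4660}{\frac{2}{3}} = 3600 + 4660 \cdot \frac{3}{2} = 3600 + 6990 = 10590$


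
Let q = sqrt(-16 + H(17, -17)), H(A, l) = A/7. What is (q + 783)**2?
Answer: (5481 + I*sqrt(665))**2/49 ≈ 6.1308e+5 + 5769.1*I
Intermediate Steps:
H(A, l) = A/7 (H(A, l) = A*(1/7) = A/7)
q = I*sqrt(665)/7 (q = sqrt(-16 + (1/7)*17) = sqrt(-16 + 17/7) = sqrt(-95/7) = I*sqrt(665)/7 ≈ 3.6839*I)
(q + 783)**2 = (I*sqrt(665)/7 + 783)**2 = (783 + I*sqrt(665)/7)**2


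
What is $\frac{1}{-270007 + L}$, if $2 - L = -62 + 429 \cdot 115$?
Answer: $- \frac{1}{319278} \approx -3.1321 \cdot 10^{-6}$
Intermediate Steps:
$L = -49271$ ($L = 2 - \left(-62 + 429 \cdot 115\right) = 2 - \left(-62 + 49335\right) = 2 - 49273 = -49271$)
$\frac{1}{-270007 + L} = \frac{1}{-270007 - 49271} = \frac{1}{-319278} = - \frac{1}{319278}$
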